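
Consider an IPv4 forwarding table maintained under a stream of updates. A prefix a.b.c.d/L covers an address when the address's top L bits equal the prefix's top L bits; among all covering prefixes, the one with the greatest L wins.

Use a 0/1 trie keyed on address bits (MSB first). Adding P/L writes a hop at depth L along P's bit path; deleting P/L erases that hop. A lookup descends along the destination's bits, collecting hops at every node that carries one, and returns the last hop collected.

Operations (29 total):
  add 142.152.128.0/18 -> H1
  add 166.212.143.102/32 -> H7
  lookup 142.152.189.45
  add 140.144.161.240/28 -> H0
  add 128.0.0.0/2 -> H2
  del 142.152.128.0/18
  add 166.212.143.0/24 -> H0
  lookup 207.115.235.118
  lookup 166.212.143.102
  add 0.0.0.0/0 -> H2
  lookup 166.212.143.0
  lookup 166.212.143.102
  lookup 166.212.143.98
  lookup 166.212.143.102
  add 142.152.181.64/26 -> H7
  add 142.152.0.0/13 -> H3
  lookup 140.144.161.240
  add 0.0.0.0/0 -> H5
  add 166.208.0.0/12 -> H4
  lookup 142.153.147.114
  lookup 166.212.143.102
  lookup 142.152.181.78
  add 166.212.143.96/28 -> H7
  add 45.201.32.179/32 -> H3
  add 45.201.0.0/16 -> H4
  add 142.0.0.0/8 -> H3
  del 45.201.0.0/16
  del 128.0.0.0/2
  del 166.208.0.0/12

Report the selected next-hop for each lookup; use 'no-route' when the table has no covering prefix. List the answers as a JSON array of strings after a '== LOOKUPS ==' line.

Process each operation:
  + 142.152.128.0/18 (H1) depth=18
  + 166.212.143.102/32 (H7) depth=32
  Q 142.152.189.45: descend 100011101001100010 ; hops seen [H1] ; pick H1
  + 140.144.161.240/28 (H0) depth=28
  + 128.0.0.0/2 (H2) depth=2
  del 142.152.128.0/18 (clear depth 18)
  + 166.212.143.0/24 (H0) depth=24
  Q 207.115.235.118: descend 1 ; hops seen [∅] ; pick no-route
  Q 166.212.143.102: descend 10100110110101001000111101100110 ; hops seen [H2,H0,H7] ; pick H7
  + 0.0.0.0/0 (H2) depth=0
  Q 166.212.143.0: descend 1010011011010100100011110 ; hops seen [H2,H2,H0] ; pick H0
  Q 166.212.143.102: descend 10100110110101001000111101100110 ; hops seen [H2,H2,H0,H7] ; pick H7
  Q 166.212.143.98: descend 10100110110101001000111101100 ; hops seen [H2,H2,H0] ; pick H0
  Q 166.212.143.102: descend 10100110110101001000111101100110 ; hops seen [H2,H2,H0,H7] ; pick H7
  + 142.152.181.64/26 (H7) depth=26
  + 142.152.0.0/13 (H3) depth=13
  Q 140.144.161.240: descend 1000110010010000101000011111 ; hops seen [H2,H2,H0] ; pick H0
  + 0.0.0.0/0 (H5) depth=0
  + 166.208.0.0/12 (H4) depth=12
  Q 142.153.147.114: descend 100011101001100 ; hops seen [H5,H2,H3] ; pick H3
  Q 166.212.143.102: descend 10100110110101001000111101100110 ; hops seen [H5,H2,H4,H0,H7] ; pick H7
  Q 142.152.181.78: descend 10001110100110001011010101 ; hops seen [H5,H2,H3,H7] ; pick H7
  + 166.212.143.96/28 (H7) depth=28
  + 45.201.32.179/32 (H3) depth=32
  + 45.201.0.0/16 (H4) depth=16
  + 142.0.0.0/8 (H3) depth=8
  del 45.201.0.0/16 (clear depth 16)
  del 128.0.0.0/2 (clear depth 2)
  del 166.208.0.0/12 (clear depth 12)

== LOOKUPS ==
["H1","no-route","H7","H0","H7","H0","H7","H0","H3","H7","H7"]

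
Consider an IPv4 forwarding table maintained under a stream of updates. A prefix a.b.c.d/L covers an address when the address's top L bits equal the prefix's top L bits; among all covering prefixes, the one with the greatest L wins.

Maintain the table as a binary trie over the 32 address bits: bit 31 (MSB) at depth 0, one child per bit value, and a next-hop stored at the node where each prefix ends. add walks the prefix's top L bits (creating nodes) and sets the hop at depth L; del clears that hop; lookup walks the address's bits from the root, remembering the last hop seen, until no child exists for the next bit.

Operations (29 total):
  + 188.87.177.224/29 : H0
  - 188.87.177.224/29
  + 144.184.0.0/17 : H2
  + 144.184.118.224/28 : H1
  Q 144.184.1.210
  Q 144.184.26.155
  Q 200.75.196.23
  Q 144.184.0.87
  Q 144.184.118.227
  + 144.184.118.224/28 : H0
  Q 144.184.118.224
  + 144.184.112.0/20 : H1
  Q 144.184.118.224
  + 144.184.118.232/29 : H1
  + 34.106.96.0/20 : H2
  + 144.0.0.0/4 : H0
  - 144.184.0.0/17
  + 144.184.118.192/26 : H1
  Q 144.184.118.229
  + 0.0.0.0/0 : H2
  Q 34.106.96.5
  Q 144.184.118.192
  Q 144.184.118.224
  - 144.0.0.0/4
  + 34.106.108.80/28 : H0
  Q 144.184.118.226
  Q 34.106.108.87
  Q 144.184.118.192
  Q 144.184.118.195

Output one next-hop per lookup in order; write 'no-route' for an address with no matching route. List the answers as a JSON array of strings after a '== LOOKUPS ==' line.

Process each operation:
  + 188.87.177.224/29 (H0) depth=29
  del 188.87.177.224/29 (clear depth 29)
  + 144.184.0.0/17 (H2) depth=17
  + 144.184.118.224/28 (H1) depth=28
  lookup 144.184.1.210: bits 10010000101110000 walk d0:-→d1:-→d2:-→d3:-→d4:-→d5:-→d6:-→d7:-→d8:-→d9:-→d10:-→d11:-→d12:-→d13:-→d14:-→d15:-→d16:-→d17:H2 -> H2
  lookup 144.184.26.155: bits 10010000101110000 walk d0:-→d1:-→d2:-→d3:-→d4:-→d5:-→d6:-→d7:-→d8:-→d9:-→d10:-→d11:-→d12:-→d13:-→d14:-→d15:-→d16:-→d17:H2 -> H2
  lookup 200.75.196.23: bits 1 walk d0:-→d1:- -> no-route
  lookup 144.184.0.87: bits 10010000101110000 walk d0:-→d1:-→d2:-→d3:-→d4:-→d5:-→d6:-→d7:-→d8:-→d9:-→d10:-→d11:-→d12:-→d13:-→d14:-→d15:-→d16:-→d17:H2 -> H2
  lookup 144.184.118.227: bits 1001000010111000011101101110 walk d0:-→d1:-→d2:-→d3:-→d4:-→d5:-→d6:-→d7:-→d8:-→d9:-→d10:-→d11:-→d12:-→d13:-→d14:-→d15:-→d16:-→d17:H2→d18:-→d19:-→d20:-→d21:-→d22:-→d23:-→d24:-→d25:-→d26:-→d27:-→d28:H1 -> H1
  + 144.184.118.224/28 (H0) depth=28
  lookup 144.184.118.224: bits 1001000010111000011101101110 walk d0:-→d1:-→d2:-→d3:-→d4:-→d5:-→d6:-→d7:-→d8:-→d9:-→d10:-→d11:-→d12:-→d13:-→d14:-→d15:-→d16:-→d17:H2→d18:-→d19:-→d20:-→d21:-→d22:-→d23:-→d24:-→d25:-→d26:-→d27:-→d28:H0 -> H0
  + 144.184.112.0/20 (H1) depth=20
  lookup 144.184.118.224: bits 1001000010111000011101101110 walk d0:-→d1:-→d2:-→d3:-→d4:-→d5:-→d6:-→d7:-→d8:-→d9:-→d10:-→d11:-→d12:-→d13:-→d14:-→d15:-→d16:-→d17:H2→d18:-→d19:-→d20:H1→d21:-→d22:-→d23:-→d24:-→d25:-→d26:-→d27:-→d28:H0 -> H0
  + 144.184.118.232/29 (H1) depth=29
  + 34.106.96.0/20 (H2) depth=20
  + 144.0.0.0/4 (H0) depth=4
  del 144.184.0.0/17 (clear depth 17)
  + 144.184.118.192/26 (H1) depth=26
  lookup 144.184.118.229: bits 1001000010111000011101101110 walk d0:-→d1:-→d2:-→d3:-→d4:H0→d5:-→d6:-→d7:-→d8:-→d9:-→d10:-→d11:-→d12:-→d13:-→d14:-→d15:-→d16:-→d17:-→d18:-→d19:-→d20:H1→d21:-→d22:-→d23:-→d24:-→d25:-→d26:H1→d27:-→d28:H0 -> H0
  + 0.0.0.0/0 (H2) depth=0
  lookup 34.106.96.5: bits 00100010011010100110 walk d0:H2→d1:-→d2:-→d3:-→d4:-→d5:-→d6:-→d7:-→d8:-→d9:-→d10:-→d11:-→d12:-→d13:-→d14:-→d15:-→d16:-→d17:-→d18:-→d19:-→d20:H2 -> H2
  lookup 144.184.118.192: bits 10010000101110000111011011 walk d0:H2→d1:-→d2:-→d3:-→d4:H0→d5:-→d6:-→d7:-→d8:-→d9:-→d10:-→d11:-→d12:-→d13:-→d14:-→d15:-→d16:-→d17:-→d18:-→d19:-→d20:H1→d21:-→d22:-→d23:-→d24:-→d25:-→d26:H1 -> H1
  lookup 144.184.118.224: bits 1001000010111000011101101110 walk d0:H2→d1:-→d2:-→d3:-→d4:H0→d5:-→d6:-→d7:-→d8:-→d9:-→d10:-→d11:-→d12:-→d13:-→d14:-→d15:-→d16:-→d17:-→d18:-→d19:-→d20:H1→d21:-→d22:-→d23:-→d24:-→d25:-→d26:H1→d27:-→d28:H0 -> H0
  del 144.0.0.0/4 (clear depth 4)
  + 34.106.108.80/28 (H0) depth=28
  lookup 144.184.118.226: bits 1001000010111000011101101110 walk d0:H2→d1:-→d2:-→d3:-→d4:-→d5:-→d6:-→d7:-→d8:-→d9:-→d10:-→d11:-→d12:-→d13:-→d14:-→d15:-→d16:-→d17:-→d18:-→d19:-→d20:H1→d21:-→d22:-→d23:-→d24:-→d25:-→d26:H1→d27:-→d28:H0 -> H0
  lookup 34.106.108.87: bits 0010001001101010011011000101 walk d0:H2→d1:-→d2:-→d3:-→d4:-→d5:-→d6:-→d7:-→d8:-→d9:-→d10:-→d11:-→d12:-→d13:-→d14:-→d15:-→d16:-→d17:-→d18:-→d19:-→d20:H2→d21:-→d22:-→d23:-→d24:-→d25:-→d26:-→d27:-→d28:H0 -> H0
  lookup 144.184.118.192: bits 10010000101110000111011011 walk d0:H2→d1:-→d2:-→d3:-→d4:-→d5:-→d6:-→d7:-→d8:-→d9:-→d10:-→d11:-→d12:-→d13:-→d14:-→d15:-→d16:-→d17:-→d18:-→d19:-→d20:H1→d21:-→d22:-→d23:-→d24:-→d25:-→d26:H1 -> H1
  lookup 144.184.118.195: bits 10010000101110000111011011 walk d0:H2→d1:-→d2:-→d3:-→d4:-→d5:-→d6:-→d7:-→d8:-→d9:-→d10:-→d11:-→d12:-→d13:-→d14:-→d15:-→d16:-→d17:-→d18:-→d19:-→d20:H1→d21:-→d22:-→d23:-→d24:-→d25:-→d26:H1 -> H1

== LOOKUPS ==
["H2","H2","no-route","H2","H1","H0","H0","H0","H2","H1","H0","H0","H0","H1","H1"]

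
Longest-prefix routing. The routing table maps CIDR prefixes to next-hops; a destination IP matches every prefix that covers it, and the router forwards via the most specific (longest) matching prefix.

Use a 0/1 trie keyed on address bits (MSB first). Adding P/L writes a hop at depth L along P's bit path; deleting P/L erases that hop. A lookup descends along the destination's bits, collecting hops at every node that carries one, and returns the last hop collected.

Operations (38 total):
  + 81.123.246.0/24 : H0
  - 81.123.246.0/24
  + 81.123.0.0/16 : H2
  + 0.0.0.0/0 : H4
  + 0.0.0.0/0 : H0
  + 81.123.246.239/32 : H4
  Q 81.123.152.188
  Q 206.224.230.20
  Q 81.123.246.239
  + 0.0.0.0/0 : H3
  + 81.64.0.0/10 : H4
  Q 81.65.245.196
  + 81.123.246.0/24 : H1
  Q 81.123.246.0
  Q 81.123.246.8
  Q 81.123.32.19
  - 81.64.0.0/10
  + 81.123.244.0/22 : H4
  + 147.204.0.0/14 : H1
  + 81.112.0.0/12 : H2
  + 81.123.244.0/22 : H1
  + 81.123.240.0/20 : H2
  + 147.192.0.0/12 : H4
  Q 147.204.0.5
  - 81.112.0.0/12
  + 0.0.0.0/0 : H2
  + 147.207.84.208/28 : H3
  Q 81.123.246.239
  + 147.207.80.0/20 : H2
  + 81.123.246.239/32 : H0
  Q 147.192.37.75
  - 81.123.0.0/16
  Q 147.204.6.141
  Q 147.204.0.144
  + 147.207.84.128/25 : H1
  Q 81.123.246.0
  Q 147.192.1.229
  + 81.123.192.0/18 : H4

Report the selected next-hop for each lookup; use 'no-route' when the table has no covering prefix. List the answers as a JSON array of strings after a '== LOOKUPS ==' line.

Apply in order:
  + 81.123.246.0/24 (H0) depth=24
  - 81.123.246.0/24 clear@24
  + 81.123.0.0/16 (H2) depth=16
  + 0.0.0.0/0 (H4) depth=0
  + 0.0.0.0/0 (H0) depth=0
  + 81.123.246.239/32 (H4) depth=32
  ? 81.123.152.188  path d0:H0→d1:-→d2:-→d3:-→d4:-→d5:-→d6:-→d7:-→d8:-→d9:-→d10:-→d11:-→d12:-→d13:-→d14:-→d15:-→d16:H2→d17:-  best=H2
  ? 206.224.230.20  path d0:H0  best=H0
  ? 81.123.246.239  path d0:H0→d1:-→d2:-→d3:-→d4:-→d5:-→d6:-→d7:-→d8:-→d9:-→d10:-→d11:-→d12:-→d13:-→d14:-→d15:-→d16:H2→d17:-→d18:-→d19:-→d20:-→d21:-→d22:-→d23:-→d24:-→d25:-→d26:-→d27:-→d28:-→d29:-→d30:-→d31:-→d32:H4  best=H4
  + 0.0.0.0/0 (H3) depth=0
  + 81.64.0.0/10 (H4) depth=10
  ? 81.65.245.196  path d0:H3→d1:-→d2:-→d3:-→d4:-→d5:-→d6:-→d7:-→d8:-→d9:-→d10:H4  best=H4
  + 81.123.246.0/24 (H1) depth=24
  ? 81.123.246.0  path d0:H3→d1:-→d2:-→d3:-→d4:-→d5:-→d6:-→d7:-→d8:-→d9:-→d10:H4→d11:-→d12:-→d13:-→d14:-→d15:-→d16:H2→d17:-→d18:-→d19:-→d20:-→d21:-→d22:-→d23:-→d24:H1  best=H1
  ? 81.123.246.8  path d0:H3→d1:-→d2:-→d3:-→d4:-→d5:-→d6:-→d7:-→d8:-→d9:-→d10:H4→d11:-→d12:-→d13:-→d14:-→d15:-→d16:H2→d17:-→d18:-→d19:-→d20:-→d21:-→d22:-→d23:-→d24:H1  best=H1
  ? 81.123.32.19  path d0:H3→d1:-→d2:-→d3:-→d4:-→d5:-→d6:-→d7:-→d8:-→d9:-→d10:H4→d11:-→d12:-→d13:-→d14:-→d15:-→d16:H2  best=H2
  - 81.64.0.0/10 clear@10
  + 81.123.244.0/22 (H4) depth=22
  + 147.204.0.0/14 (H1) depth=14
  + 81.112.0.0/12 (H2) depth=12
  + 81.123.244.0/22 (H1) depth=22
  + 81.123.240.0/20 (H2) depth=20
  + 147.192.0.0/12 (H4) depth=12
  ? 147.204.0.5  path d0:H3→d1:-→d2:-→d3:-→d4:-→d5:-→d6:-→d7:-→d8:-→d9:-→d10:-→d11:-→d12:H4→d13:-→d14:H1  best=H1
  - 81.112.0.0/12 clear@12
  + 0.0.0.0/0 (H2) depth=0
  + 147.207.84.208/28 (H3) depth=28
  ? 81.123.246.239  path d0:H2→d1:-→d2:-→d3:-→d4:-→d5:-→d6:-→d7:-→d8:-→d9:-→d10:-→d11:-→d12:-→d13:-→d14:-→d15:-→d16:H2→d17:-→d18:-→d19:-→d20:H2→d21:-→d22:H1→d23:-→d24:H1→d25:-→d26:-→d27:-→d28:-→d29:-→d30:-→d31:-→d32:H4  best=H4
  + 147.207.80.0/20 (H2) depth=20
  + 81.123.246.239/32 (H0) depth=32
  ? 147.192.37.75  path d0:H2→d1:-→d2:-→d3:-→d4:-→d5:-→d6:-→d7:-→d8:-→d9:-→d10:-→d11:-→d12:H4  best=H4
  - 81.123.0.0/16 clear@16
  ? 147.204.6.141  path d0:H2→d1:-→d2:-→d3:-→d4:-→d5:-→d6:-→d7:-→d8:-→d9:-→d10:-→d11:-→d12:H4→d13:-→d14:H1  best=H1
  ? 147.204.0.144  path d0:H2→d1:-→d2:-→d3:-→d4:-→d5:-→d6:-→d7:-→d8:-→d9:-→d10:-→d11:-→d12:H4→d13:-→d14:H1  best=H1
  + 147.207.84.128/25 (H1) depth=25
  ? 81.123.246.0  path d0:H2→d1:-→d2:-→d3:-→d4:-→d5:-→d6:-→d7:-→d8:-→d9:-→d10:-→d11:-→d12:-→d13:-→d14:-→d15:-→d16:-→d17:-→d18:-→d19:-→d20:H2→d21:-→d22:H1→d23:-→d24:H1  best=H1
  ? 147.192.1.229  path d0:H2→d1:-→d2:-→d3:-→d4:-→d5:-→d6:-→d7:-→d8:-→d9:-→d10:-→d11:-→d12:H4  best=H4
  + 81.123.192.0/18 (H4) depth=18

== LOOKUPS ==
["H2","H0","H4","H4","H1","H1","H2","H1","H4","H4","H1","H1","H1","H4"]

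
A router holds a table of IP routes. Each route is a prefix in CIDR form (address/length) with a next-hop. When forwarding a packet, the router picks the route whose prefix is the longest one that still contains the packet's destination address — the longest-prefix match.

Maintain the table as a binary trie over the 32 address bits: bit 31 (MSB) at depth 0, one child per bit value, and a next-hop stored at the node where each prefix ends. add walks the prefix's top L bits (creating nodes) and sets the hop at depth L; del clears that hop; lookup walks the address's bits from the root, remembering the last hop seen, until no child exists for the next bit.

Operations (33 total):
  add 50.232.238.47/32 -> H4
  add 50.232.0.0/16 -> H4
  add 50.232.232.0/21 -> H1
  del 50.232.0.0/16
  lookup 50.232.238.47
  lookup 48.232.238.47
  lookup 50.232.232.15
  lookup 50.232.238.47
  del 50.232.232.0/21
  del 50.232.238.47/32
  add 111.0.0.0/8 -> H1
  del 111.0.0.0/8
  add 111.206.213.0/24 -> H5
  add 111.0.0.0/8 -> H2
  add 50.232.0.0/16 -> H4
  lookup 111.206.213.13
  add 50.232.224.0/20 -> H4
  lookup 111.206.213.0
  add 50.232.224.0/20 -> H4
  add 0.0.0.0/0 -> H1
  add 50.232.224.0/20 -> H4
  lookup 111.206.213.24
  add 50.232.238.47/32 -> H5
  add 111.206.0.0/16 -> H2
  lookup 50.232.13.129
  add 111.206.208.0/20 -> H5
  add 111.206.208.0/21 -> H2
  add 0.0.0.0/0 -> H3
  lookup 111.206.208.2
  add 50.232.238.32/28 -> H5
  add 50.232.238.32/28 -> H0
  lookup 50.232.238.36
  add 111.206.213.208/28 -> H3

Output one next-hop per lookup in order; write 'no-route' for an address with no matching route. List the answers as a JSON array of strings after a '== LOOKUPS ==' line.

Trace:
  + 50.232.238.47/32 (H4) depth=32
  + 50.232.0.0/16 (H4) depth=16
  + 50.232.232.0/21 (H1) depth=21
  del 50.232.0.0/16 (clear depth 16)
  ? 50.232.238.47  path d0:-→d1:-→d2:-→d3:-→d4:-→d5:-→d6:-→d7:-→d8:-→d9:-→d10:-→d11:-→d12:-→d13:-→d14:-→d15:-→d16:-→d17:-→d18:-→d19:-→d20:-→d21:H1→d22:-→d23:-→d24:-→d25:-→d26:-→d27:-→d28:-→d29:-→d30:-→d31:-→d32:H4  best=H4
  ? 48.232.238.47  path d0:-→d1:-→d2:-→d3:-→d4:-→d5:-→d6:-  best=no-route
  ? 50.232.232.15  path d0:-→d1:-→d2:-→d3:-→d4:-→d5:-→d6:-→d7:-→d8:-→d9:-→d10:-→d11:-→d12:-→d13:-→d14:-→d15:-→d16:-→d17:-→d18:-→d19:-→d20:-→d21:H1  best=H1
  ? 50.232.238.47  path d0:-→d1:-→d2:-→d3:-→d4:-→d5:-→d6:-→d7:-→d8:-→d9:-→d10:-→d11:-→d12:-→d13:-→d14:-→d15:-→d16:-→d17:-→d18:-→d19:-→d20:-→d21:H1→d22:-→d23:-→d24:-→d25:-→d26:-→d27:-→d28:-→d29:-→d30:-→d31:-→d32:H4  best=H4
  del 50.232.232.0/21 (clear depth 21)
  del 50.232.238.47/32 (clear depth 32)
  + 111.0.0.0/8 (H1) depth=8
  del 111.0.0.0/8 (clear depth 8)
  + 111.206.213.0/24 (H5) depth=24
  + 111.0.0.0/8 (H2) depth=8
  + 50.232.0.0/16 (H4) depth=16
  ? 111.206.213.13  path d0:-→d1:-→d2:-→d3:-→d4:-→d5:-→d6:-→d7:-→d8:H2→d9:-→d10:-→d11:-→d12:-→d13:-→d14:-→d15:-→d16:-→d17:-→d18:-→d19:-→d20:-→d21:-→d22:-→d23:-→d24:H5  best=H5
  + 50.232.224.0/20 (H4) depth=20
  ? 111.206.213.0  path d0:-→d1:-→d2:-→d3:-→d4:-→d5:-→d6:-→d7:-→d8:H2→d9:-→d10:-→d11:-→d12:-→d13:-→d14:-→d15:-→d16:-→d17:-→d18:-→d19:-→d20:-→d21:-→d22:-→d23:-→d24:H5  best=H5
  + 50.232.224.0/20 (H4) depth=20
  + 0.0.0.0/0 (H1) depth=0
  + 50.232.224.0/20 (H4) depth=20
  ? 111.206.213.24  path d0:H1→d1:-→d2:-→d3:-→d4:-→d5:-→d6:-→d7:-→d8:H2→d9:-→d10:-→d11:-→d12:-→d13:-→d14:-→d15:-→d16:-→d17:-→d18:-→d19:-→d20:-→d21:-→d22:-→d23:-→d24:H5  best=H5
  + 50.232.238.47/32 (H5) depth=32
  + 111.206.0.0/16 (H2) depth=16
  ? 50.232.13.129  path d0:H1→d1:-→d2:-→d3:-→d4:-→d5:-→d6:-→d7:-→d8:-→d9:-→d10:-→d11:-→d12:-→d13:-→d14:-→d15:-→d16:H4  best=H4
  + 111.206.208.0/20 (H5) depth=20
  + 111.206.208.0/21 (H2) depth=21
  + 0.0.0.0/0 (H3) depth=0
  ? 111.206.208.2  path d0:H3→d1:-→d2:-→d3:-→d4:-→d5:-→d6:-→d7:-→d8:H2→d9:-→d10:-→d11:-→d12:-→d13:-→d14:-→d15:-→d16:H2→d17:-→d18:-→d19:-→d20:H5→d21:H2  best=H2
  + 50.232.238.32/28 (H5) depth=28
  + 50.232.238.32/28 (H0) depth=28
  ? 50.232.238.36  path d0:H3→d1:-→d2:-→d3:-→d4:-→d5:-→d6:-→d7:-→d8:-→d9:-→d10:-→d11:-→d12:-→d13:-→d14:-→d15:-→d16:H4→d17:-→d18:-→d19:-→d20:H4→d21:-→d22:-→d23:-→d24:-→d25:-→d26:-→d27:-→d28:H0  best=H0
  + 111.206.213.208/28 (H3) depth=28

== LOOKUPS ==
["H4","no-route","H1","H4","H5","H5","H5","H4","H2","H0"]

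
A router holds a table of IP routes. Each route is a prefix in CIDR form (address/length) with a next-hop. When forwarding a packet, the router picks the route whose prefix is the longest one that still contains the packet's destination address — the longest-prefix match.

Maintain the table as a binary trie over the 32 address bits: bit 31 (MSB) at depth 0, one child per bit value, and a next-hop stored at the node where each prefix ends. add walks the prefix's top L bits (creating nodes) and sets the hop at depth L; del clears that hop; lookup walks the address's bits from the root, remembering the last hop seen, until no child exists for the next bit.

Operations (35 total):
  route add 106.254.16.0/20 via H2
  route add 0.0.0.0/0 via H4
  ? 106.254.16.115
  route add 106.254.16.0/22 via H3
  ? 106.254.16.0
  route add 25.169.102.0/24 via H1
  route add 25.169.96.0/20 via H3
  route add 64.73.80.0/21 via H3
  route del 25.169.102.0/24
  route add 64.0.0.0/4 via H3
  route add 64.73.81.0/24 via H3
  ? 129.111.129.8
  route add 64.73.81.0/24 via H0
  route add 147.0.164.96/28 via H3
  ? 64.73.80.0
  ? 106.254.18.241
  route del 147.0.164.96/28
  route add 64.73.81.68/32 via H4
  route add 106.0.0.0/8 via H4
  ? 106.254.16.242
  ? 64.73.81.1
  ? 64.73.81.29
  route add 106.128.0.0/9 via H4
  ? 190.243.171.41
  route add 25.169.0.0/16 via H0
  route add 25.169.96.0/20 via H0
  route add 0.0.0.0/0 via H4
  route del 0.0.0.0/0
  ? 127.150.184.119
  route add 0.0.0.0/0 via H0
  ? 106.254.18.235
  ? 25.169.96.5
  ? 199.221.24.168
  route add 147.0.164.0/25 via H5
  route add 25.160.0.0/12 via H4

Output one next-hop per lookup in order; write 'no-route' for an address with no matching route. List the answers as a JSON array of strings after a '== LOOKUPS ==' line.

Process each operation:
  add 106.254.16.0/20 -> H2 at depth 20
  add 0.0.0.0/0 -> H4 at depth 0
  lookup 106.254.16.115: bits 01101010111111100001 walk d0:H4→d1:-→d2:-→d3:-→d4:-→d5:-→d6:-→d7:-→d8:-→d9:-→d10:-→d11:-→d12:-→d13:-→d14:-→d15:-→d16:-→d17:-→d18:-→d19:-→d20:H2 -> H2
  add 106.254.16.0/22 -> H3 at depth 22
  lookup 106.254.16.0: bits 0110101011111110000100 walk d0:H4→d1:-→d2:-→d3:-→d4:-→d5:-→d6:-→d7:-→d8:-→d9:-→d10:-→d11:-→d12:-→d13:-→d14:-→d15:-→d16:-→d17:-→d18:-→d19:-→d20:H2→d21:-→d22:H3 -> H3
  add 25.169.102.0/24 -> H1 at depth 24
  add 25.169.96.0/20 -> H3 at depth 20
  add 64.73.80.0/21 -> H3 at depth 21
  del 25.169.102.0/24 (clear depth 24)
  add 64.0.0.0/4 -> H3 at depth 4
  add 64.73.81.0/24 -> H3 at depth 24
  lookup 129.111.129.8: bits ε walk d0:H4 -> H4
  add 64.73.81.0/24 -> H0 at depth 24
  add 147.0.164.96/28 -> H3 at depth 28
  lookup 64.73.80.0: bits 01000000010010010101000 walk d0:H4→d1:-→d2:-→d3:-→d4:H3→d5:-→d6:-→d7:-→d8:-→d9:-→d10:-→d11:-→d12:-→d13:-→d14:-→d15:-→d16:-→d17:-→d18:-→d19:-→d20:-→d21:H3→d22:-→d23:- -> H3
  lookup 106.254.18.241: bits 0110101011111110000100 walk d0:H4→d1:-→d2:-→d3:-→d4:-→d5:-→d6:-→d7:-→d8:-→d9:-→d10:-→d11:-→d12:-→d13:-→d14:-→d15:-→d16:-→d17:-→d18:-→d19:-→d20:H2→d21:-→d22:H3 -> H3
  del 147.0.164.96/28 (clear depth 28)
  add 64.73.81.68/32 -> H4 at depth 32
  add 106.0.0.0/8 -> H4 at depth 8
  lookup 106.254.16.242: bits 0110101011111110000100 walk d0:H4→d1:-→d2:-→d3:-→d4:-→d5:-→d6:-→d7:-→d8:H4→d9:-→d10:-→d11:-→d12:-→d13:-→d14:-→d15:-→d16:-→d17:-→d18:-→d19:-→d20:H2→d21:-→d22:H3 -> H3
  lookup 64.73.81.1: bits 0100000001001001010100010 walk d0:H4→d1:-→d2:-→d3:-→d4:H3→d5:-→d6:-→d7:-→d8:-→d9:-→d10:-→d11:-→d12:-→d13:-→d14:-→d15:-→d16:-→d17:-→d18:-→d19:-→d20:-→d21:H3→d22:-→d23:-→d24:H0→d25:- -> H0
  lookup 64.73.81.29: bits 0100000001001001010100010 walk d0:H4→d1:-→d2:-→d3:-→d4:H3→d5:-→d6:-→d7:-→d8:-→d9:-→d10:-→d11:-→d12:-→d13:-→d14:-→d15:-→d16:-→d17:-→d18:-→d19:-→d20:-→d21:H3→d22:-→d23:-→d24:H0→d25:- -> H0
  add 106.128.0.0/9 -> H4 at depth 9
  lookup 190.243.171.41: bits 10 walk d0:H4→d1:-→d2:- -> H4
  add 25.169.0.0/16 -> H0 at depth 16
  add 25.169.96.0/20 -> H0 at depth 20
  add 0.0.0.0/0 -> H4 at depth 0
  del 0.0.0.0/0 (clear depth 0)
  lookup 127.150.184.119: bits 011 walk d0:-→d1:-→d2:-→d3:- -> no-route
  add 0.0.0.0/0 -> H0 at depth 0
  lookup 106.254.18.235: bits 0110101011111110000100 walk d0:H0→d1:-→d2:-→d3:-→d4:-→d5:-→d6:-→d7:-→d8:H4→d9:H4→d10:-→d11:-→d12:-→d13:-→d14:-→d15:-→d16:-→d17:-→d18:-→d19:-→d20:H2→d21:-→d22:H3 -> H3
  lookup 25.169.96.5: bits 000110011010100101100 walk d0:H0→d1:-→d2:-→d3:-→d4:-→d5:-→d6:-→d7:-→d8:-→d9:-→d10:-→d11:-→d12:-→d13:-→d14:-→d15:-→d16:H0→d17:-→d18:-→d19:-→d20:H0→d21:- -> H0
  lookup 199.221.24.168: bits 1 walk d0:H0→d1:- -> H0
  add 147.0.164.0/25 -> H5 at depth 25
  add 25.160.0.0/12 -> H4 at depth 12

== LOOKUPS ==
["H2","H3","H4","H3","H3","H3","H0","H0","H4","no-route","H3","H0","H0"]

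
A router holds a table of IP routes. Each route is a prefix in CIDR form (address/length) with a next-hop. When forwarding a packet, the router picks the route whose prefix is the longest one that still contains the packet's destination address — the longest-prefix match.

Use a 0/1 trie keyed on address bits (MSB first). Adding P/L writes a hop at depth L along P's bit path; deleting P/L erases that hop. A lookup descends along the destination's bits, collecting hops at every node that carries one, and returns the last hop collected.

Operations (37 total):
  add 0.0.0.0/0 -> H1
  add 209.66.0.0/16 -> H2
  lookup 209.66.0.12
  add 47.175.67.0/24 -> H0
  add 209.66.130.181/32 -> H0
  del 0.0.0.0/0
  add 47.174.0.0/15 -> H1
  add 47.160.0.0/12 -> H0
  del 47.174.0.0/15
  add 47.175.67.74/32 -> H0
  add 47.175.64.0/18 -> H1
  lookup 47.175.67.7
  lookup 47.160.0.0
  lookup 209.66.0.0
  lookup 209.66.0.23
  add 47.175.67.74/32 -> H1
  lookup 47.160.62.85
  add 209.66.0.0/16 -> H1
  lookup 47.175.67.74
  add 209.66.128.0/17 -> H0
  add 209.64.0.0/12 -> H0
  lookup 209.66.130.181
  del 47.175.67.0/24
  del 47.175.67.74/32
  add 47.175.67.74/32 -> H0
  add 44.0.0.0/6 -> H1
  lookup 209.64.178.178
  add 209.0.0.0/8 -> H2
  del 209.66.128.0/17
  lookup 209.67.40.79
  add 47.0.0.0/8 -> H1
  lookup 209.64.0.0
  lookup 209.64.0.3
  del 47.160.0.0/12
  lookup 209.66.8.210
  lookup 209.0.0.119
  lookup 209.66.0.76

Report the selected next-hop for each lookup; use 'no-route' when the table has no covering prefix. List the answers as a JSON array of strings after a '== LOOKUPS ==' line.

Trace:
  add 0.0.0.0/0 -> H1 at depth 0
  add 209.66.0.0/16 -> H2 at depth 16
  Q 209.66.0.12: descend 1101000101000010 ; hops seen [H1,H2] ; pick H2
  add 47.175.67.0/24 -> H0 at depth 24
  add 209.66.130.181/32 -> H0 at depth 32
  - 0.0.0.0/0 clear@0
  add 47.174.0.0/15 -> H1 at depth 15
  add 47.160.0.0/12 -> H0 at depth 12
  - 47.174.0.0/15 clear@15
  add 47.175.67.74/32 -> H0 at depth 32
  add 47.175.64.0/18 -> H1 at depth 18
  Q 47.175.67.7: descend 0010111110101111010000110 ; hops seen [H0,H1,H0] ; pick H0
  Q 47.160.0.0: descend 001011111010 ; hops seen [H0] ; pick H0
  Q 209.66.0.0: descend 1101000101000010 ; hops seen [H2] ; pick H2
  Q 209.66.0.23: descend 1101000101000010 ; hops seen [H2] ; pick H2
  add 47.175.67.74/32 -> H1 at depth 32
  Q 47.160.62.85: descend 001011111010 ; hops seen [H0] ; pick H0
  add 209.66.0.0/16 -> H1 at depth 16
  Q 47.175.67.74: descend 00101111101011110100001101001010 ; hops seen [H0,H1,H0,H1] ; pick H1
  add 209.66.128.0/17 -> H0 at depth 17
  add 209.64.0.0/12 -> H0 at depth 12
  Q 209.66.130.181: descend 11010001010000101000001010110101 ; hops seen [H0,H1,H0,H0] ; pick H0
  - 47.175.67.0/24 clear@24
  - 47.175.67.74/32 clear@32
  add 47.175.67.74/32 -> H0 at depth 32
  add 44.0.0.0/6 -> H1 at depth 6
  Q 209.64.178.178: descend 11010001010000 ; hops seen [H0] ; pick H0
  add 209.0.0.0/8 -> H2 at depth 8
  - 209.66.128.0/17 clear@17
  Q 209.67.40.79: descend 110100010100001 ; hops seen [H2,H0] ; pick H0
  add 47.0.0.0/8 -> H1 at depth 8
  Q 209.64.0.0: descend 11010001010000 ; hops seen [H2,H0] ; pick H0
  Q 209.64.0.3: descend 11010001010000 ; hops seen [H2,H0] ; pick H0
  - 47.160.0.0/12 clear@12
  Q 209.66.8.210: descend 1101000101000010 ; hops seen [H2,H0,H1] ; pick H1
  Q 209.0.0.119: descend 110100010 ; hops seen [H2] ; pick H2
  Q 209.66.0.76: descend 1101000101000010 ; hops seen [H2,H0,H1] ; pick H1

== LOOKUPS ==
["H2","H0","H0","H2","H2","H0","H1","H0","H0","H0","H0","H0","H1","H2","H1"]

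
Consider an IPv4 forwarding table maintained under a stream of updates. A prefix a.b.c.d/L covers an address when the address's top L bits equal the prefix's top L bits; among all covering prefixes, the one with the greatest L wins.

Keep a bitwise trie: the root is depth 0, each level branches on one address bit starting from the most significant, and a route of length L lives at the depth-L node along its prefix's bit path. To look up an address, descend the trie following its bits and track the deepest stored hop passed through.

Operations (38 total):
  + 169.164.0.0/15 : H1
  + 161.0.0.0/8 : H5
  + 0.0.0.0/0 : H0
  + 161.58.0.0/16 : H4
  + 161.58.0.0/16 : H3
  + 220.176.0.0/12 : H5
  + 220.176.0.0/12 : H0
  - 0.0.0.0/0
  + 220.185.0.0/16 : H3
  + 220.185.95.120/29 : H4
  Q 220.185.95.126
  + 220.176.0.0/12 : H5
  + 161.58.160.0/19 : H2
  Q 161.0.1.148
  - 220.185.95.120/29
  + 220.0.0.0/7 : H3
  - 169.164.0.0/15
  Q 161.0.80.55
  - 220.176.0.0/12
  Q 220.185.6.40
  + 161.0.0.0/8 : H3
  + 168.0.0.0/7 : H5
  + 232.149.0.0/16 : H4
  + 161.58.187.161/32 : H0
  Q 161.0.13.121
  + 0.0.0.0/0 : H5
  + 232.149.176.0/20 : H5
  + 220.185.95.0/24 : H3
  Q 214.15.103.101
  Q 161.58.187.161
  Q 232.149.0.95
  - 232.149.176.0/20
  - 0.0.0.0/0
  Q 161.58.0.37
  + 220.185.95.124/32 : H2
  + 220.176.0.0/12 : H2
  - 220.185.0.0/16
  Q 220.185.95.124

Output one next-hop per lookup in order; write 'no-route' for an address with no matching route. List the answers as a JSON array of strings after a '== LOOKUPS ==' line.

Trace:
  add 169.164.0.0/15 -> H1 at depth 15
  add 161.0.0.0/8 -> H5 at depth 8
  add 0.0.0.0/0 -> H0 at depth 0
  add 161.58.0.0/16 -> H4 at depth 16
  add 161.58.0.0/16 -> H3 at depth 16
  add 220.176.0.0/12 -> H5 at depth 12
  add 220.176.0.0/12 -> H0 at depth 12
  del 0.0.0.0/0 (clear depth 0)
  add 220.185.0.0/16 -> H3 at depth 16
  add 220.185.95.120/29 -> H4 at depth 29
  lookup 220.185.95.126: bits 11011100101110010101111101111 walk d0:-→d1:-→d2:-→d3:-→d4:-→d5:-→d6:-→d7:-→d8:-→d9:-→d10:-→d11:-→d12:H0→d13:-→d14:-→d15:-→d16:H3→d17:-→d18:-→d19:-→d20:-→d21:-→d22:-→d23:-→d24:-→d25:-→d26:-→d27:-→d28:-→d29:H4 -> H4
  add 220.176.0.0/12 -> H5 at depth 12
  add 161.58.160.0/19 -> H2 at depth 19
  lookup 161.0.1.148: bits 1010000100 walk d0:-→d1:-→d2:-→d3:-→d4:-→d5:-→d6:-→d7:-→d8:H5→d9:-→d10:- -> H5
  del 220.185.95.120/29 (clear depth 29)
  add 220.0.0.0/7 -> H3 at depth 7
  del 169.164.0.0/15 (clear depth 15)
  lookup 161.0.80.55: bits 1010000100 walk d0:-→d1:-→d2:-→d3:-→d4:-→d5:-→d6:-→d7:-→d8:H5→d9:-→d10:- -> H5
  del 220.176.0.0/12 (clear depth 12)
  lookup 220.185.6.40: bits 11011100101110010 walk d0:-→d1:-→d2:-→d3:-→d4:-→d5:-→d6:-→d7:H3→d8:-→d9:-→d10:-→d11:-→d12:-→d13:-→d14:-→d15:-→d16:H3→d17:- -> H3
  add 161.0.0.0/8 -> H3 at depth 8
  add 168.0.0.0/7 -> H5 at depth 7
  add 232.149.0.0/16 -> H4 at depth 16
  add 161.58.187.161/32 -> H0 at depth 32
  lookup 161.0.13.121: bits 1010000100 walk d0:-→d1:-→d2:-→d3:-→d4:-→d5:-→d6:-→d7:-→d8:H3→d9:-→d10:- -> H3
  add 0.0.0.0/0 -> H5 at depth 0
  add 232.149.176.0/20 -> H5 at depth 20
  add 220.185.95.0/24 -> H3 at depth 24
  lookup 214.15.103.101: bits 1101 walk d0:H5→d1:-→d2:-→d3:-→d4:- -> H5
  lookup 161.58.187.161: bits 10100001001110101011101110100001 walk d0:H5→d1:-→d2:-→d3:-→d4:-→d5:-→d6:-→d7:-→d8:H3→d9:-→d10:-→d11:-→d12:-→d13:-→d14:-→d15:-→d16:H3→d17:-→d18:-→d19:H2→d20:-→d21:-→d22:-→d23:-→d24:-→d25:-→d26:-→d27:-→d28:-→d29:-→d30:-→d31:-→d32:H0 -> H0
  lookup 232.149.0.95: bits 1110100010010101 walk d0:H5→d1:-→d2:-→d3:-→d4:-→d5:-→d6:-→d7:-→d8:-→d9:-→d10:-→d11:-→d12:-→d13:-→d14:-→d15:-→d16:H4 -> H4
  del 232.149.176.0/20 (clear depth 20)
  del 0.0.0.0/0 (clear depth 0)
  lookup 161.58.0.37: bits 1010000100111010 walk d0:-→d1:-→d2:-→d3:-→d4:-→d5:-→d6:-→d7:-→d8:H3→d9:-→d10:-→d11:-→d12:-→d13:-→d14:-→d15:-→d16:H3 -> H3
  add 220.185.95.124/32 -> H2 at depth 32
  add 220.176.0.0/12 -> H2 at depth 12
  del 220.185.0.0/16 (clear depth 16)
  lookup 220.185.95.124: bits 11011100101110010101111101111100 walk d0:-→d1:-→d2:-→d3:-→d4:-→d5:-→d6:-→d7:H3→d8:-→d9:-→d10:-→d11:-→d12:H2→d13:-→d14:-→d15:-→d16:-→d17:-→d18:-→d19:-→d20:-→d21:-→d22:-→d23:-→d24:H3→d25:-→d26:-→d27:-→d28:-→d29:-→d30:-→d31:-→d32:H2 -> H2

== LOOKUPS ==
["H4","H5","H5","H3","H3","H5","H0","H4","H3","H2"]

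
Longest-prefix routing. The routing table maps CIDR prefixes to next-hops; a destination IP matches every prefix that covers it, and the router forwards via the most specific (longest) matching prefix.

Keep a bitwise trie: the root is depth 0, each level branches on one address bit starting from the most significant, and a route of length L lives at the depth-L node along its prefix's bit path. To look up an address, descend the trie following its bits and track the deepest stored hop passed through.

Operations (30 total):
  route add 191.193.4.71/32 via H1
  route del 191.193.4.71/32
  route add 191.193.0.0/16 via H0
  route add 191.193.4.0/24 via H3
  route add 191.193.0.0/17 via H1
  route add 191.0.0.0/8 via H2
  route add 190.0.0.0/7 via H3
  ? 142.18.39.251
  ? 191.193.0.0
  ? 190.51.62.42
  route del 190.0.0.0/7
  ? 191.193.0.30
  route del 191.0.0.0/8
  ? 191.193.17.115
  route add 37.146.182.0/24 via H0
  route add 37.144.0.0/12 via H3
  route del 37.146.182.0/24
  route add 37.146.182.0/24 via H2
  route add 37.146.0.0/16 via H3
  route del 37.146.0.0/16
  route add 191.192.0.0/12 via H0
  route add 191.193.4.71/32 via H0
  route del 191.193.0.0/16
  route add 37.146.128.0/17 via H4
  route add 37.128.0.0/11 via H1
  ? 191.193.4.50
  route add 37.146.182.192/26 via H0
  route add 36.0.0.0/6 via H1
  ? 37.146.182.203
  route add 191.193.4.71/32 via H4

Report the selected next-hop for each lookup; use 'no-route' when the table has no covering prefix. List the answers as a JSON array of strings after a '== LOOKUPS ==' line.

Trace:
  add 191.193.4.71/32 -> H1 at depth 32
  del 191.193.4.71/32 (clear depth 32)
  add 191.193.0.0/16 -> H0 at depth 16
  add 191.193.4.0/24 -> H3 at depth 24
  add 191.193.0.0/17 -> H1 at depth 17
  add 191.0.0.0/8 -> H2 at depth 8
  add 190.0.0.0/7 -> H3 at depth 7
  lookup 142.18.39.251: bits 10 walk d0:-→d1:-→d2:- -> no-route
  lookup 191.193.0.0: bits 101111111100000100000 walk d0:-→d1:-→d2:-→d3:-→d4:-→d5:-→d6:-→d7:H3→d8:H2→d9:-→d10:-→d11:-→d12:-→d13:-→d14:-→d15:-→d16:H0→d17:H1→d18:-→d19:-→d20:-→d21:- -> H1
  lookup 190.51.62.42: bits 1011111 walk d0:-→d1:-→d2:-→d3:-→d4:-→d5:-→d6:-→d7:H3 -> H3
  del 190.0.0.0/7 (clear depth 7)
  lookup 191.193.0.30: bits 101111111100000100000 walk d0:-→d1:-→d2:-→d3:-→d4:-→d5:-→d6:-→d7:-→d8:H2→d9:-→d10:-→d11:-→d12:-→d13:-→d14:-→d15:-→d16:H0→d17:H1→d18:-→d19:-→d20:-→d21:- -> H1
  del 191.0.0.0/8 (clear depth 8)
  lookup 191.193.17.115: bits 1011111111000001000 walk d0:-→d1:-→d2:-→d3:-→d4:-→d5:-→d6:-→d7:-→d8:-→d9:-→d10:-→d11:-→d12:-→d13:-→d14:-→d15:-→d16:H0→d17:H1→d18:-→d19:- -> H1
  add 37.146.182.0/24 -> H0 at depth 24
  add 37.144.0.0/12 -> H3 at depth 12
  del 37.146.182.0/24 (clear depth 24)
  add 37.146.182.0/24 -> H2 at depth 24
  add 37.146.0.0/16 -> H3 at depth 16
  del 37.146.0.0/16 (clear depth 16)
  add 191.192.0.0/12 -> H0 at depth 12
  add 191.193.4.71/32 -> H0 at depth 32
  del 191.193.0.0/16 (clear depth 16)
  add 37.146.128.0/17 -> H4 at depth 17
  add 37.128.0.0/11 -> H1 at depth 11
  lookup 191.193.4.50: bits 1011111111000001000001000 walk d0:-→d1:-→d2:-→d3:-→d4:-→d5:-→d6:-→d7:-→d8:-→d9:-→d10:-→d11:-→d12:H0→d13:-→d14:-→d15:-→d16:-→d17:H1→d18:-→d19:-→d20:-→d21:-→d22:-→d23:-→d24:H3→d25:- -> H3
  add 37.146.182.192/26 -> H0 at depth 26
  add 36.0.0.0/6 -> H1 at depth 6
  lookup 37.146.182.203: bits 00100101100100101011011011 walk d0:-→d1:-→d2:-→d3:-→d4:-→d5:-→d6:H1→d7:-→d8:-→d9:-→d10:-→d11:H1→d12:H3→d13:-→d14:-→d15:-→d16:-→d17:H4→d18:-→d19:-→d20:-→d21:-→d22:-→d23:-→d24:H2→d25:-→d26:H0 -> H0
  add 191.193.4.71/32 -> H4 at depth 32

== LOOKUPS ==
["no-route","H1","H3","H1","H1","H3","H0"]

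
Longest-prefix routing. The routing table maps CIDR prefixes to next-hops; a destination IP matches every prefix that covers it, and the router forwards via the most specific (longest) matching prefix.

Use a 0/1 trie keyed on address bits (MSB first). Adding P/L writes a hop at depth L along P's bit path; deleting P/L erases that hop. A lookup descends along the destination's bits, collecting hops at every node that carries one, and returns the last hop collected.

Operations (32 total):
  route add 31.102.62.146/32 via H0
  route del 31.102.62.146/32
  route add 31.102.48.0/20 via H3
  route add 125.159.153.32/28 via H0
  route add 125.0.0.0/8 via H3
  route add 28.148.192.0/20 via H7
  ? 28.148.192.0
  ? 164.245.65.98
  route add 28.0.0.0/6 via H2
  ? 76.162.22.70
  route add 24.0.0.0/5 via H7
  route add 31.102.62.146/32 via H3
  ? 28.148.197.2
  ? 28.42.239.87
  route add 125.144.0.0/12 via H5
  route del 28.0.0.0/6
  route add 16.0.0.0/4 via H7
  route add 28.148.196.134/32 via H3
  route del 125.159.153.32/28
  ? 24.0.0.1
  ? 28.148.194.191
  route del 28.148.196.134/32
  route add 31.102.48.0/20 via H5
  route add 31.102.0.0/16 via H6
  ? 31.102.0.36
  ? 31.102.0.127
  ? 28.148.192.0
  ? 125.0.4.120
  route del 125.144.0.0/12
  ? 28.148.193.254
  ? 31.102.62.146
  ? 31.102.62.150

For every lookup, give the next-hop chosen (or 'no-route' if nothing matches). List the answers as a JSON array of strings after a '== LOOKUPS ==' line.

Process each operation:
  add 31.102.62.146/32 -> H0 at depth 32
  - 31.102.62.146/32 clear@32
  add 31.102.48.0/20 -> H3 at depth 20
  add 125.159.153.32/28 -> H0 at depth 28
  add 125.0.0.0/8 -> H3 at depth 8
  add 28.148.192.0/20 -> H7 at depth 20
  lookup 28.148.192.0: bits 00011100100101001100 walk d0:-→d1:-→d2:-→d3:-→d4:-→d5:-→d6:-→d7:-→d8:-→d9:-→d10:-→d11:-→d12:-→d13:-→d14:-→d15:-→d16:-→d17:-→d18:-→d19:-→d20:H7 -> H7
  lookup 164.245.65.98: bits ε walk d0:- -> no-route
  add 28.0.0.0/6 -> H2 at depth 6
  lookup 76.162.22.70: bits 01 walk d0:-→d1:-→d2:- -> no-route
  add 24.0.0.0/5 -> H7 at depth 5
  add 31.102.62.146/32 -> H3 at depth 32
  lookup 28.148.197.2: bits 00011100100101001100 walk d0:-→d1:-→d2:-→d3:-→d4:-→d5:H7→d6:H2→d7:-→d8:-→d9:-→d10:-→d11:-→d12:-→d13:-→d14:-→d15:-→d16:-→d17:-→d18:-→d19:-→d20:H7 -> H7
  lookup 28.42.239.87: bits 00011100 walk d0:-→d1:-→d2:-→d3:-→d4:-→d5:H7→d6:H2→d7:-→d8:- -> H2
  add 125.144.0.0/12 -> H5 at depth 12
  - 28.0.0.0/6 clear@6
  add 16.0.0.0/4 -> H7 at depth 4
  add 28.148.196.134/32 -> H3 at depth 32
  - 125.159.153.32/28 clear@28
  lookup 24.0.0.1: bits 00011 walk d0:-→d1:-→d2:-→d3:-→d4:H7→d5:H7 -> H7
  lookup 28.148.194.191: bits 000111001001010011000 walk d0:-→d1:-→d2:-→d3:-→d4:H7→d5:H7→d6:-→d7:-→d8:-→d9:-→d10:-→d11:-→d12:-→d13:-→d14:-→d15:-→d16:-→d17:-→d18:-→d19:-→d20:H7→d21:- -> H7
  - 28.148.196.134/32 clear@32
  add 31.102.48.0/20 -> H5 at depth 20
  add 31.102.0.0/16 -> H6 at depth 16
  lookup 31.102.0.36: bits 000111110110011000 walk d0:-→d1:-→d2:-→d3:-→d4:H7→d5:H7→d6:-→d7:-→d8:-→d9:-→d10:-→d11:-→d12:-→d13:-→d14:-→d15:-→d16:H6→d17:-→d18:- -> H6
  lookup 31.102.0.127: bits 000111110110011000 walk d0:-→d1:-→d2:-→d3:-→d4:H7→d5:H7→d6:-→d7:-→d8:-→d9:-→d10:-→d11:-→d12:-→d13:-→d14:-→d15:-→d16:H6→d17:-→d18:- -> H6
  lookup 28.148.192.0: bits 000111001001010011000 walk d0:-→d1:-→d2:-→d3:-→d4:H7→d5:H7→d6:-→d7:-→d8:-→d9:-→d10:-→d11:-→d12:-→d13:-→d14:-→d15:-→d16:-→d17:-→d18:-→d19:-→d20:H7→d21:- -> H7
  lookup 125.0.4.120: bits 01111101 walk d0:-→d1:-→d2:-→d3:-→d4:-→d5:-→d6:-→d7:-→d8:H3 -> H3
  - 125.144.0.0/12 clear@12
  lookup 28.148.193.254: bits 000111001001010011000 walk d0:-→d1:-→d2:-→d3:-→d4:H7→d5:H7→d6:-→d7:-→d8:-→d9:-→d10:-→d11:-→d12:-→d13:-→d14:-→d15:-→d16:-→d17:-→d18:-→d19:-→d20:H7→d21:- -> H7
  lookup 31.102.62.146: bits 00011111011001100011111010010010 walk d0:-→d1:-→d2:-→d3:-→d4:H7→d5:H7→d6:-→d7:-→d8:-→d9:-→d10:-→d11:-→d12:-→d13:-→d14:-→d15:-→d16:H6→d17:-→d18:-→d19:-→d20:H5→d21:-→d22:-→d23:-→d24:-→d25:-→d26:-→d27:-→d28:-→d29:-→d30:-→d31:-→d32:H3 -> H3
  lookup 31.102.62.150: bits 00011111011001100011111010010 walk d0:-→d1:-→d2:-→d3:-→d4:H7→d5:H7→d6:-→d7:-→d8:-→d9:-→d10:-→d11:-→d12:-→d13:-→d14:-→d15:-→d16:H6→d17:-→d18:-→d19:-→d20:H5→d21:-→d22:-→d23:-→d24:-→d25:-→d26:-→d27:-→d28:-→d29:- -> H5

== LOOKUPS ==
["H7","no-route","no-route","H7","H2","H7","H7","H6","H6","H7","H3","H7","H3","H5"]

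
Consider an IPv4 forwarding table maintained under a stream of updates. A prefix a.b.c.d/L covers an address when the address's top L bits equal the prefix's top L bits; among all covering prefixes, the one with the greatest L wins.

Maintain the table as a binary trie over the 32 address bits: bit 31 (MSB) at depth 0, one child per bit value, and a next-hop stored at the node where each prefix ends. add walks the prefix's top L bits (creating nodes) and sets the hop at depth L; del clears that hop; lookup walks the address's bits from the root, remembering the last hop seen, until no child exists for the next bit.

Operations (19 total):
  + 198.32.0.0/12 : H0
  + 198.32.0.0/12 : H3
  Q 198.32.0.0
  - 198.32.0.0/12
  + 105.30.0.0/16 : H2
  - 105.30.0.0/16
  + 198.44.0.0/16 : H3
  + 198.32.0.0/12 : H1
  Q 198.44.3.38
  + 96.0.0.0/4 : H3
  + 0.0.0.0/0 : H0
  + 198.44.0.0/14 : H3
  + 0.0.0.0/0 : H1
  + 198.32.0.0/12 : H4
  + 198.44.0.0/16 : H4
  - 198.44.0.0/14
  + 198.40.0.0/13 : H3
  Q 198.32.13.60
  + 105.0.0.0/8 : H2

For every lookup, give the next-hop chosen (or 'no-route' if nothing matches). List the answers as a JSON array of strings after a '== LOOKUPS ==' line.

Process each operation:
  + 198.32.0.0/12 (H0) depth=12
  + 198.32.0.0/12 (H3) depth=12
  lookup 198.32.0.0: bits 110001100010 walk d0:-→d1:-→d2:-→d3:-→d4:-→d5:-→d6:-→d7:-→d8:-→d9:-→d10:-→d11:-→d12:H3 -> H3
  - 198.32.0.0/12 clear@12
  + 105.30.0.0/16 (H2) depth=16
  - 105.30.0.0/16 clear@16
  + 198.44.0.0/16 (H3) depth=16
  + 198.32.0.0/12 (H1) depth=12
  lookup 198.44.3.38: bits 1100011000101100 walk d0:-→d1:-→d2:-→d3:-→d4:-→d5:-→d6:-→d7:-→d8:-→d9:-→d10:-→d11:-→d12:H1→d13:-→d14:-→d15:-→d16:H3 -> H3
  + 96.0.0.0/4 (H3) depth=4
  + 0.0.0.0/0 (H0) depth=0
  + 198.44.0.0/14 (H3) depth=14
  + 0.0.0.0/0 (H1) depth=0
  + 198.32.0.0/12 (H4) depth=12
  + 198.44.0.0/16 (H4) depth=16
  - 198.44.0.0/14 clear@14
  + 198.40.0.0/13 (H3) depth=13
  lookup 198.32.13.60: bits 110001100010 walk d0:H1→d1:-→d2:-→d3:-→d4:-→d5:-→d6:-→d7:-→d8:-→d9:-→d10:-→d11:-→d12:H4 -> H4
  + 105.0.0.0/8 (H2) depth=8

== LOOKUPS ==
["H3","H3","H4"]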